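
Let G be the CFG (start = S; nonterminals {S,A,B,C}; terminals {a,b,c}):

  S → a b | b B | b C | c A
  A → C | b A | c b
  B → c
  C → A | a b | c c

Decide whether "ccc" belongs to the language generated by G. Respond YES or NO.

Convert to CNF:
  S -> T0 T1 | T1 B | T1 C | T2 A
  A -> T0 T1 | T1 A | T2 T1 | T2 T2
  B -> c
  C -> T0 T1 | T1 A | T2 T1 | T2 T2
  T0 -> a
  T1 -> b
  T2 -> c

CYK fill:
  T[0,0] 'c' = {B,T2}  orig:{B}
  T[1,1] 'c' = {B,T2}  orig:{B}
  T[2,2] 'c' = {B,T2}  orig:{B}
  T[0,1] 'cc' = {A,C}
  T[1,2] 'cc' = {A,C}
  T[0,2] 'ccc' = {S}

S ∈ T[0,2] ⇒ YES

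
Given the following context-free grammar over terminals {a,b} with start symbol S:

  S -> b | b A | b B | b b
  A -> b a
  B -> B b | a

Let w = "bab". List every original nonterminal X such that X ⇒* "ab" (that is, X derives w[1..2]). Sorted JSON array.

CNF form of G:
  S -> T0 A | T0 B | T0 T0 | b
  A -> T0 T1
  B -> B T0 | a
  T0 -> b
  T1 -> a

Fill CYK table bottom-up, restricted to cells inside w[1..2]:
  cell(1,1) a: {B,T1}  orig:{B}
  cell(2,2) b: {S,T0}  orig:{S}
  cell(1,2) ab: {B}

Original NTs in T[1,2] deriving "ab": ["B"]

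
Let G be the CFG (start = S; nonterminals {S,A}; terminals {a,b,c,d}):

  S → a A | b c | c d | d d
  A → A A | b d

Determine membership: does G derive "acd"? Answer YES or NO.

CNF form of G:
  S -> T0 T3 | T1 T1 | T2 A | T3 T1
  A -> A A | T0 T1
  T0 -> b
  T1 -> d
  T2 -> a
  T3 -> c

CYK fill:
  T[0,0] 'a' = {T2}  orig:{}
  T[1,1] 'c' = {T3}  orig:{}
  T[2,2] 'd' = {T1}  orig:{}
  T[0,1] 'ac' = ∅
  T[1,2] 'cd' = {S}
  T[0,2] 'acd' = ∅

S ∉ T[0,2] ⇒ NO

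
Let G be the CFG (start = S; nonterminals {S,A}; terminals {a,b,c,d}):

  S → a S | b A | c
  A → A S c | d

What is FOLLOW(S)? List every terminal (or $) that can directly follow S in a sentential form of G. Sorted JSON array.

Compute FIRST by fixpoint:
[1]
  A via A→d: +{d}
  S via S→a S: +{a}
  S via S→b A: +{b}
  S via S→c: +{c}
  FIRST[S]={a,b,c}  FIRST[A]={d}
[2] (no change)
  FIRST[S]={a,b,c}  FIRST[A]={d}

Compute FOLLOW by fixpoint:
FOLLOW(S) := {$}
iter 1:
  A→A S c: FOLLOW(A) ⊇ FIRST(S) = {a,b,c}; new: +{a,b,c}
  A→A S c: FOLLOW(S) ⊇ FIRST(c) = {c}; new: +{c}
  S→b A: FOLLOW(A) ⊇ FOLLOW(S) ⊇ {$,c}; new: +{$}
  FOLLOW[S]={$,c}  FOLLOW[A]={$,a,b,c}
iter 2: — fixpoint
  FOLLOW[S]={$,c}  FOLLOW[A]={$,a,b,c}

FOLLOW(S) = ["$", "c"]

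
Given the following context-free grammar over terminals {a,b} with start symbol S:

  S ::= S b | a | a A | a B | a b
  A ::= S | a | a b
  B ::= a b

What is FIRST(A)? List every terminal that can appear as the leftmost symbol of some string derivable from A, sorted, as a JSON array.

Compute FIRST by fixpoint:
[1]
  A via A→a: +{a}
  B via B→a b: +{a}
  S via S→a: +{a}
  FIRST(S)={a}  FIRST(A)={a}  FIRST(B)={a}
[2] — fixpoint
  FIRST(S)={a}  FIRST(A)={a}  FIRST(B)={a}

FIRST(A) = ["a"]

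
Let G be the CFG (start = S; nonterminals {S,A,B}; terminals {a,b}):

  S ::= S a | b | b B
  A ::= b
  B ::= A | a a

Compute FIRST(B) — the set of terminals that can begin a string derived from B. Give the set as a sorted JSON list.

Compute FIRST by fixpoint:
[1]
  A via A→b: +{b}
  B via B→A: +{b}
  B via B→a a: +{a}
  S via S→b: +{b}
  FIRST(S)={b}  FIRST(A)={b}  FIRST(B)={a,b}
[2] done
  FIRST(S)={b}  FIRST(A)={b}  FIRST(B)={a,b}

FIRST(B) = ["a", "b"]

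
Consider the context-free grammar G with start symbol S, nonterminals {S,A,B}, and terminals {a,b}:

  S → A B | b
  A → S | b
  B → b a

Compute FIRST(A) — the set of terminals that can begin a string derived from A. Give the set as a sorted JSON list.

Compute FIRST by fixpoint:
[1]
  A via A→b: +{b}
  B via B→b a: +{b}
  S via S→A B: +{b}
  S: {b}  A: {b}  B: {b}
[2] (stable)
  S: {b}  A: {b}  B: {b}

FIRST(A) = ["b"]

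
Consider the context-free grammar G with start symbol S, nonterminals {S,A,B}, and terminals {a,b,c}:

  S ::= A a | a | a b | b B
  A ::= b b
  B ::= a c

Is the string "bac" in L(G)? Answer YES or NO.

Convert to CNF:
  S -> A T1 | T0 B | T1 T0 | a
  A -> T0 T0
  B -> T1 T2
  T0 -> b
  T1 -> a
  T2 -> c

CYK table (by increasing span):
  cell(0,0) b: {T0}  orig:{}
  cell(1,1) a: {S,T1}  orig:{S}
  cell(2,2) c: {T2}  orig:{}
  cell(0,1) ba: ∅
  cell(1,2) ac: {B}
  cell(0,2) bac: {S}

S ∈ T[0,2] ⇒ YES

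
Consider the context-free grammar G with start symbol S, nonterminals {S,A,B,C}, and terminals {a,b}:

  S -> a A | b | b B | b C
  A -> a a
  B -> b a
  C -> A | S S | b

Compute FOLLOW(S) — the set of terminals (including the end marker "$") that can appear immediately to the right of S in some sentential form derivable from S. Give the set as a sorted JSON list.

FIRST sets, iterate to fixpoint:
[1]
  A via A→a a: +{a}
  B via B→b a: +{b}
  C via C→A: +{a}
  C via C→b: +{b}
  S via S→a A: +{a}
  S via S→b: +{b}
  FIRST(S)={a,b}  FIRST(A)={a}  FIRST(B)={b}  FIRST(C)={a,b}
[2] done
  FIRST(S)={a,b}  FIRST(A)={a}  FIRST(B)={b}  FIRST(C)={a,b}

Compute FOLLOW by fixpoint:
initialize: $ ∈ FOLLOW(S)
round 1:
  C→S S: FOLLOW(S) ⊇ FIRST(S) = {a,b}; new: +{a,b}
  S→a A: FOLLOW(A) ⊇ FOLLOW(S) ⊇ {$,a,b}; new: +{$,a,b}
  S→b B: FOLLOW(B) ⊇ FOLLOW(S) ⊇ {$,a,b}; new: +{$,a,b}
  S→b C: FOLLOW(C) ⊇ FOLLOW(S) ⊇ {$,a,b}; new: +{$,a,b}
  S: {$,a,b}  A: {$,a,b}  B: {$,a,b}  C: {$,a,b}
round 2: — fixpoint
  S: {$,a,b}  A: {$,a,b}  B: {$,a,b}  C: {$,a,b}

FOLLOW(S) = ["$", "a", "b"]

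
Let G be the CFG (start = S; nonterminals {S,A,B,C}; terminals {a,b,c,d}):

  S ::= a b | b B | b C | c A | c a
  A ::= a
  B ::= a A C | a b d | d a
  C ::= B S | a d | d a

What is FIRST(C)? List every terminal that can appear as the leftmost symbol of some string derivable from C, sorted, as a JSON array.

FIRST sets, iterate to fixpoint:
pass 1:
  A via A→a: +{a}
  B via B→a A C: +{a}
  B via B→d a: +{d}
  C via C→B S: +{a,d}
  S via S→a b: +{a}
  S via S→b B: +{b}
  S via S→c A: +{c}
  FIRST[S]={a,b,c}  FIRST[A]={a}  FIRST[B]={a,d}  FIRST[C]={a,d}
pass 2: (no change)
  FIRST[S]={a,b,c}  FIRST[A]={a}  FIRST[B]={a,d}  FIRST[C]={a,d}

FIRST(C) = ["a", "d"]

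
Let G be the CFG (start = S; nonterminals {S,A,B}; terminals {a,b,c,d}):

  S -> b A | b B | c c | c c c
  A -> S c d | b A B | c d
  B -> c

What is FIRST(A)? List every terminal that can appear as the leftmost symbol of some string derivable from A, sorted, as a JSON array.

FIRST sets, iterate to fixpoint:
round 1:
  A via A→b A B: +{b}
  A via A→c d: +{c}
  B via B→c: +{c}
  S via S→b A: +{b}
  S via S→c c: +{c}
  S: {b,c}  A: {b,c}  B: {c}
round 2: (no change)
  S: {b,c}  A: {b,c}  B: {c}

FIRST(A) = ["b", "c"]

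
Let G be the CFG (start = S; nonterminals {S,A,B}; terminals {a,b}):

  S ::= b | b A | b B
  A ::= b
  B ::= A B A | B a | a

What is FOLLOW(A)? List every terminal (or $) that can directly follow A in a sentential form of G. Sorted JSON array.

FIRST sets, iterate to fixpoint:
[1]
  A via A→b: +{b}
  B via B→A B A: +{b}
  B via B→a: +{a}
  S via S→b: +{b}
  FIRST(S)={b}  FIRST(A)={b}  FIRST(B)={a,b}
[2] (stable)
  FIRST(S)={b}  FIRST(A)={b}  FIRST(B)={a,b}

FOLLOW sets:
FOLLOW(S) := {$}
round 1:
  B→A B A: FOLLOW(A) ⊇ FIRST(B) = {a,b}; new: +{a,b}
  B→A B A: FOLLOW(B) ⊇ FIRST(A) = {b}; new: +{b}
  B→B a: FOLLOW(B) ⊇ FIRST(a) = {a}; new: +{a}
  S→b A: FOLLOW(A) ⊇ FOLLOW(S) ⊇ {$}; new: +{$}
  S→b B: FOLLOW(B) ⊇ FOLLOW(S) ⊇ {$}; new: +{$}
  S: {$}  A: {$,a,b}  B: {$,a,b}
round 2: done
  S: {$}  A: {$,a,b}  B: {$,a,b}

FOLLOW(A) = ["$", "a", "b"]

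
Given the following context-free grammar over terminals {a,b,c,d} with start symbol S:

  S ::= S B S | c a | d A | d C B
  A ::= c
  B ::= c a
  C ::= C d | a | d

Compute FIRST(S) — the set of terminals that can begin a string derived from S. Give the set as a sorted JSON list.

FIRST iteration:
round 1:
  A via A→c: +{c}
  B via B→c a: +{c}
  C via C→a: +{a}
  C via C→d: +{d}
  S via S→c a: +{c}
  S via S→d A: +{d}
  S: {c,d}  A: {c}  B: {c}  C: {a,d}
round 2: (no change)
  S: {c,d}  A: {c}  B: {c}  C: {a,d}

FIRST(S) = ["c", "d"]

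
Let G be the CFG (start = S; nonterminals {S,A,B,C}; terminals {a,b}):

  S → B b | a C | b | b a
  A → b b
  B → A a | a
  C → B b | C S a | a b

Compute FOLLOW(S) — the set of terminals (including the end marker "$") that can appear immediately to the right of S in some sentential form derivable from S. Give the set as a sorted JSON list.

Compute FIRST by fixpoint:
round 1:
  A via A→b b: +{b}
  B via B→A a: +{b}
  B via B→a: +{a}
  C via C→B b: +{a,b}
  S via S→B b: +{a,b}
  FIRST[S]={a,b}  FIRST[A]={b}  FIRST[B]={a,b}  FIRST[C]={a,b}
round 2: (stable)
  FIRST[S]={a,b}  FIRST[A]={b}  FIRST[B]={a,b}  FIRST[C]={a,b}

Compute FOLLOW by fixpoint:
FOLLOW(S) := {$}
pass 1:
  B→A a: FOLLOW(A) ⊇ FIRST(a) = {a}; new: +{a}
  C→B b: FOLLOW(B) ⊇ FIRST(b) = {b}; new: +{b}
  C→C S a: FOLLOW(C) ⊇ FIRST(S) = {a,b}; new: +{a,b}
  C→C S a: FOLLOW(S) ⊇ FIRST(a) = {a}; new: +{a}
  S→a C: FOLLOW(C) ⊇ FOLLOW(S) ⊇ {$,a}; new: +{$}
  FOLLOW[S]={$,a}  FOLLOW[A]={a}  FOLLOW[B]={b}  FOLLOW[C]={$,a,b}
pass 2: (stable)
  FOLLOW[S]={$,a}  FOLLOW[A]={a}  FOLLOW[B]={b}  FOLLOW[C]={$,a,b}

FOLLOW(S) = ["$", "a"]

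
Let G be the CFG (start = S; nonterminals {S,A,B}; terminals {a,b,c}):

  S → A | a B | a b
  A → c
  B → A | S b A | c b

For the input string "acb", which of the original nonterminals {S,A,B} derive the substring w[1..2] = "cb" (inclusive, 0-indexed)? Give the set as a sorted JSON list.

Convert to CNF:
  S -> T2 B | T2 T0 | c
  A -> c
  B -> S X3 | T1 T0 | c
  T0 -> b
  T1 -> c
  T2 -> a
  X3 -> T0 A

CYK fill (cells [i..j] with 1 ≤ i ≤ j ≤ 2 only):
  T[1,1] 'c' = {A,B,S,T1}  orig:{A,B,S}
  T[2,2] 'b' = {T0}  orig:{}
  T[1,2] 'cb' = {B}

Original NTs in T[1,2] deriving "cb": ["B"]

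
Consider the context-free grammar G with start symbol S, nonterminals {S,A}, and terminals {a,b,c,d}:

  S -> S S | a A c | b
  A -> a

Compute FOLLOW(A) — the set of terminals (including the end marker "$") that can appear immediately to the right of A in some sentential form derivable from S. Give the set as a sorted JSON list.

Compute FIRST by fixpoint:
iter 1:
  A via A→a: +{a}
  S via S→a A c: +{a}
  S via S→b: +{b}
  FIRST[S]={a,b}  FIRST[A]={a}
iter 2: done
  FIRST[S]={a,b}  FIRST[A]={a}

FOLLOW sets:
initialize: $ ∈ FOLLOW(S)
pass 1:
  S→S S: FOLLOW(S) ⊇ FIRST(S) = {a,b}; new: +{a,b}
  S→a A c: FOLLOW(A) ⊇ FIRST(c) = {c}; new: +{c}
  FOLLOW(S)={$,a,b}  FOLLOW(A)={c}
pass 2: — fixpoint
  FOLLOW(S)={$,a,b}  FOLLOW(A)={c}

FOLLOW(A) = ["c"]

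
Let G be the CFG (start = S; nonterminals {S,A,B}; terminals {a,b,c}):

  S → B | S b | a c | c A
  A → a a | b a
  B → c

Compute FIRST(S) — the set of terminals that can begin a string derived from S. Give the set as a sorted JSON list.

FIRST sets, iterate to fixpoint:
[1]
  A via A→a a: +{a}
  A via A→b a: +{b}
  B via B→c: +{c}
  S via S→B: +{c}
  S via S→a c: +{a}
  FIRST(S)={a,c}  FIRST(A)={a,b}  FIRST(B)={c}
[2] (no change)
  FIRST(S)={a,c}  FIRST(A)={a,b}  FIRST(B)={c}

FIRST(S) = ["a", "c"]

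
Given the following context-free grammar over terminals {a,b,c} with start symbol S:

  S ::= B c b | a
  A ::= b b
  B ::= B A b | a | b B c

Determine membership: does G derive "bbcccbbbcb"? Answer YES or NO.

CNF form of G:
  S -> B X4 | a
  A -> T0 T0
  B -> B X2 | T0 X3 | a
  T0 -> b
  T1 -> c
  X2 -> A T0
  X3 -> B T1
  X4 -> T1 T0

CYK table (by increasing span):
  [0..0]={T0}  "b"  orig:{}
  [1..1]={T0}  "b"  orig:{}
  [2..2]={T1}  "c"  orig:{}
  [3..3]={T1}  "c"  orig:{}
  [4..4]={T1}  "c"  orig:{}
  [5..5]={T0}  "b"  orig:{}
  [6..6]={T0}  "b"  orig:{}
  [7..7]={T0}  "b"  orig:{}
  [8..8]={T1}  "c"  orig:{}
  [9..9]={T0}  "b"  orig:{}
  [0..1]={A}  "bb"
  [1..2]=∅  "bc"
  [2..3]=∅  "cc"
  [3..4]=∅  "cc"
  [4..5]={X4}  "cb"  orig:{}
  [5..6]={A}  "bb"
  [6..7]={A}  "bb"
  [7..8]=∅  "bc"
  [8..9]={X4}  "cb"  orig:{}
  [0..2]=∅  "bbc"
  [1..3]=∅  "bcc"
  [2..4]=∅  "ccc"
  [3..5]=∅  "ccb"
  [4..6]=∅  "cbb"
  [5..7]={X2}  "bbb"  orig:{}
  [6..8]=∅  "bbc"
  [7..9]=∅  "bcb"
  [0..3]=∅  "bbcc"
  [1..4]=∅  "bccc"
  [2..5]=∅  "cccb"
  [3..6]=∅  "ccbb"
  [4..7]=∅  "cbbb"
  [5..8]=∅  "bbbc"
  [6..9]=∅  "bbcb"
  [0..4]=∅  "bbccc"
  [1..5]=∅  "bcccb"
  [2..6]=∅  "cccbb"
  [3..7]=∅  "ccbbb"
  [4..8]=∅  "cbbbc"
  [5..9]=∅  "bbbcb"
  [0..5]=∅  "bbcccb"
  [1..6]=∅  "bcccbb"
  [2..7]=∅  "cccbbb"
  [3..8]=∅  "ccbbbc"
  [4..9]=∅  "cbbbcb"
  [0..6]=∅  "bbcccbb"
  [1..7]=∅  "bcccbbb"
  [2..8]=∅  "cccbbbc"
  [3..9]=∅  "ccbbbcb"
  [0..7]=∅  "bbcccbbb"
  [1..8]=∅  "bcccbbbc"
  [2..9]=∅  "cccbbbcb"
  [0..8]=∅  "bbcccbbbc"
  [1..9]=∅  "bcccbbbcb"
  [0..9]=∅  "bbcccbbbcb"

S ∉ T[0,9] ⇒ NO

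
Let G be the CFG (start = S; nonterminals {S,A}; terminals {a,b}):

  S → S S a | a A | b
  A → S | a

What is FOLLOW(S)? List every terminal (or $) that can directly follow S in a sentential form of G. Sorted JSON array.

FIRST iteration:
iter 1:
  A via A→a: +{a}
  S via S→a A: +{a}
  S via S→b: +{b}
  FIRST(S)={a,b}  FIRST(A)={a}
iter 2:
  A via A→S: +{b}
  FIRST(S)={a,b}  FIRST(A)={a,b}
iter 3: — fixpoint
  FIRST(S)={a,b}  FIRST(A)={a,b}

FOLLOW iteration:
initialize: $ ∈ FOLLOW(S)
round 1:
  S→S S a: FOLLOW(S) ⊇ FIRST(S) = {a,b}; new: +{a,b}
  S→a A: FOLLOW(A) ⊇ FOLLOW(S) ⊇ {$,a,b}; new: +{$,a,b}
  FOLLOW(S)={$,a,b}  FOLLOW(A)={$,a,b}
round 2: (stable)
  FOLLOW(S)={$,a,b}  FOLLOW(A)={$,a,b}

FOLLOW(S) = ["$", "a", "b"]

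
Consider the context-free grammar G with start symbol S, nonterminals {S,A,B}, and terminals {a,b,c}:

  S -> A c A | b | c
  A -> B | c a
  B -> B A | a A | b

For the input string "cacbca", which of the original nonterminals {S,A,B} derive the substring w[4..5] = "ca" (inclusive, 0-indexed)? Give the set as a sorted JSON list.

Convert to CNF:
  S -> A X2 | b | c
  A -> B A | T0 A | T1 T0 | b
  B -> B A | T0 A | b
  T0 -> a
  T1 -> c
  X2 -> T1 A

CYK fill — only the sub-triangle for w[4..5]:
  [4..4]={S,T1}  "c"  orig:{S}
  [5..5]={T0}  "a"  orig:{}
  [4..5]={A}  "ca"

Original NTs in T[4,5] deriving "ca": ["A"]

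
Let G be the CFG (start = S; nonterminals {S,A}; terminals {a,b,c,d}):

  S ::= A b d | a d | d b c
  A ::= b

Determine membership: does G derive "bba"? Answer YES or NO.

CNF form of G:
  S -> A X4 | T1 X5 | T2 T1
  A -> b
  T0 -> b
  T1 -> d
  T2 -> a
  T3 -> c
  X4 -> T0 T1
  X5 -> T0 T3

CYK table (by increasing span):
  [0..0]={A,T0}  "b"  orig:{A}
  [1..1]={A,T0}  "b"  orig:{A}
  [2..2]={T2}  "a"  orig:{}
  [0..1]=∅  "bb"
  [1..2]=∅  "ba"
  [0..2]=∅  "bba"

S ∉ T[0,2] ⇒ NO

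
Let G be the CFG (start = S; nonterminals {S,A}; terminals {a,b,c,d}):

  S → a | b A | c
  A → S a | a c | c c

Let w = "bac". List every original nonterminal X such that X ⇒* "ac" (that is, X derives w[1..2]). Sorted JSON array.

CNF form of G:
  S -> T2 A | a | c
  A -> S T0 | T0 T1 | T1 T1
  T0 -> a
  T1 -> c
  T2 -> b

CYK fill, restricted to cells inside w[1..2]:
  T[1,1] 'a' = {S,T0}  orig:{S}
  T[2,2] 'c' = {S,T1}  orig:{S}
  T[1,2] 'ac' = {A}

Original NTs in T[1,2] deriving "ac": ["A"]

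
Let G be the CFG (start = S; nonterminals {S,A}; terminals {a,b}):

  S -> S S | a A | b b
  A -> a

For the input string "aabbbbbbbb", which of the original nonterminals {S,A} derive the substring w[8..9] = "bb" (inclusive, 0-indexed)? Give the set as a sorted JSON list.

CNF form of G:
  S -> S S | T0 A | T1 T1
  A -> a
  T0 -> a
  T1 -> b

CYK fill, restricted to cells inside w[8..9]:
  cell(8,8) b: {T1}  orig:{}
  cell(9,9) b: {T1}  orig:{}
  cell(8,9) bb: {S}

Original NTs in T[8,9] deriving "bb": ["S"]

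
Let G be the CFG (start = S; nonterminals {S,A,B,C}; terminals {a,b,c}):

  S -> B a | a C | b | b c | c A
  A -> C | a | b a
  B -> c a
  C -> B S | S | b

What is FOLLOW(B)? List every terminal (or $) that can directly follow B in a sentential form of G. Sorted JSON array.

Compute FIRST by fixpoint:
round 1:
  A via A→a: +{a}
  A via A→b a: +{b}
  B via B→c a: +{c}
  C via C→B S: +{c}
  C via C→b: +{b}
  S via S→B a: +{c}
  S via S→a C: +{a}
  S via S→b: +{b}
  FIRST(S)={a,b,c}  FIRST(A)={a,b}  FIRST(B)={c}  FIRST(C)={b,c}
round 2:
  A via A→C: +{c}
  C via C→S: +{a}
  FIRST(S)={a,b,c}  FIRST(A)={a,b,c}  FIRST(B)={c}  FIRST(C)={a,b,c}
round 3: (no change)
  FIRST(S)={a,b,c}  FIRST(A)={a,b,c}  FIRST(B)={c}  FIRST(C)={a,b,c}

FOLLOW sets:
FOLLOW(S) := {$}
[1]
  C→B S: FOLLOW(B) ⊇ FIRST(S) = {a,b,c}; new: +{a,b,c}
  S→a C: FOLLOW(C) ⊇ FOLLOW(S) ⊇ {$}; new: +{$}
  S→c A: FOLLOW(A) ⊇ FOLLOW(S) ⊇ {$}; new: +{$}
  FOLLOW[S]={$}  FOLLOW[A]={$}  FOLLOW[B]={a,b,c}  FOLLOW[C]={$}
[2] (stable)
  FOLLOW[S]={$}  FOLLOW[A]={$}  FOLLOW[B]={a,b,c}  FOLLOW[C]={$}

FOLLOW(B) = ["a", "b", "c"]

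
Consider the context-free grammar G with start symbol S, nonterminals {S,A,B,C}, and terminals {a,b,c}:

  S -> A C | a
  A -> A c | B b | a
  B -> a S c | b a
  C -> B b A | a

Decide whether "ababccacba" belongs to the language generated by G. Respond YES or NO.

CNF form of G:
  S -> A C | a
  A -> A T0 | B T1 | a
  B -> T1 T2 | T2 X3
  C -> B X4 | a
  T0 -> c
  T1 -> b
  T2 -> a
  X3 -> S T0
  X4 -> T1 A

Fill CYK table bottom-up:
  cell(0,0) a: {A,C,S,T2}  orig:{A,C,S}
  cell(1,1) b: {T1}  orig:{}
  cell(2,2) a: {A,C,S,T2}  orig:{A,C,S}
  cell(3,3) b: {T1}  orig:{}
  cell(4,4) c: {T0}  orig:{}
  cell(5,5) c: {T0}  orig:{}
  cell(6,6) a: {A,C,S,T2}  orig:{A,C,S}
  cell(7,7) c: {T0}  orig:{}
  cell(8,8) b: {T1}  orig:{}
  cell(9,9) a: {A,C,S,T2}  orig:{A,C,S}
  cell(0,1) ab: ∅
  cell(1,2) ba: {B,X4}  orig:{B}
  cell(2,3) ab: ∅
  cell(3,4) bc: ∅
  cell(4,5) cc: ∅
  cell(5,6) ca: ∅
  cell(6,7) ac: {A,X3}  orig:{A}
  cell(7,8) cb: ∅
  cell(8,9) ba: {B,X4}  orig:{B}
  cell(0,2) aba: ∅
  cell(1,3) bab: {A}
  cell(2,4) abc: ∅
  cell(3,5) bcc: ∅
  cell(4,6) cca: ∅
  cell(5,7) cac: ∅
  cell(6,8) acb: ∅
  cell(7,9) cba: ∅
  cell(0,3) abab: ∅
  cell(1,4) babc: {A}
  cell(2,5) abcc: ∅
  cell(3,6) bcca: ∅
  cell(4,7) ccac: ∅
  cell(5,8) cacb: ∅
  cell(6,9) acba: ∅
  cell(0,4) ababc: ∅
  cell(1,5) babcc: {A}
  cell(2,6) abcca: ∅
  cell(3,7) bccac: ∅
  cell(4,8) ccacb: ∅
  cell(5,9) cacba: ∅
  cell(0,5) ababcc: ∅
  cell(1,6) babcca: {S}
  cell(2,7) abccac: ∅
  cell(3,8) bccacb: ∅
  cell(4,9) ccacba: ∅
  cell(0,6) ababcca: ∅
  cell(1,7) babccac: {X3}  orig:{}
  cell(2,8) abccacb: ∅
  cell(3,9) bccacba: ∅
  cell(0,7) ababccac: {B}
  cell(1,8) babccacb: ∅
  cell(2,9) abccacba: ∅
  cell(0,8) ababccacb: {A}
  cell(1,9) babccacba: ∅
  cell(0,9) ababccacba: {C,S}

S ∈ T[0,9] ⇒ YES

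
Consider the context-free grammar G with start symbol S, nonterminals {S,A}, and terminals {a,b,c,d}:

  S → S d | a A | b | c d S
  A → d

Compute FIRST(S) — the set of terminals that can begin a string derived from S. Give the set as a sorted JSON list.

FIRST sets, iterate to fixpoint:
iter 1:
  A via A→d: +{d}
  S via S→a A: +{a}
  S via S→b: +{b}
  S via S→c d S: +{c}
  FIRST[S]={a,b,c}  FIRST[A]={d}
iter 2: (no change)
  FIRST[S]={a,b,c}  FIRST[A]={d}

FIRST(S) = ["a", "b", "c"]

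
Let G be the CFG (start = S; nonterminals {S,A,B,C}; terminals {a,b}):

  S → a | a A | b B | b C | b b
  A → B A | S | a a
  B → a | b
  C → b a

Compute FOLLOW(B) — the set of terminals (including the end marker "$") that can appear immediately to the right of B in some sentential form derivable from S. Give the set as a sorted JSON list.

Compute FIRST by fixpoint:
round 1:
  A via A→a a: +{a}
  B via B→a: +{a}
  B via B→b: +{b}
  C via C→b a: +{b}
  S via S→a: +{a}
  S via S→b B: +{b}
  FIRST[S]={a,b}  FIRST[A]={a}  FIRST[B]={a,b}  FIRST[C]={b}
round 2:
  A via A→B A: +{b}
  FIRST[S]={a,b}  FIRST[A]={a,b}  FIRST[B]={a,b}  FIRST[C]={b}
round 3: (no change)
  FIRST[S]={a,b}  FIRST[A]={a,b}  FIRST[B]={a,b}  FIRST[C]={b}

FOLLOW sets:
initialize: $ ∈ FOLLOW(S)
[1]
  A→B A: FOLLOW(B) ⊇ FIRST(A) = {a,b}; new: +{a,b}
  S→a A: FOLLOW(A) ⊇ FOLLOW(S) ⊇ {$}; new: +{$}
  S→b B: FOLLOW(B) ⊇ FOLLOW(S) ⊇ {$}; new: +{$}
  S→b C: FOLLOW(C) ⊇ FOLLOW(S) ⊇ {$}; new: +{$}
  FOLLOW(S)={$}  FOLLOW(A)={$}  FOLLOW(B)={$,a,b}  FOLLOW(C)={$}
[2] (no change)
  FOLLOW(S)={$}  FOLLOW(A)={$}  FOLLOW(B)={$,a,b}  FOLLOW(C)={$}

FOLLOW(B) = ["$", "a", "b"]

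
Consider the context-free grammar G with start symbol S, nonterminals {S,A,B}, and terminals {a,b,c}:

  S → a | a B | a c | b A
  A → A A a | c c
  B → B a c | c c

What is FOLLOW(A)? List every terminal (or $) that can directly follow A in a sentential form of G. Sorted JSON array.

Compute FIRST by fixpoint:
iter 1:
  A via A→c c: +{c}
  B via B→c c: +{c}
  S via S→a: +{a}
  S via S→b A: +{b}
  FIRST(S)={a,b}  FIRST(A)={c}  FIRST(B)={c}
iter 2: done
  FIRST(S)={a,b}  FIRST(A)={c}  FIRST(B)={c}

Compute FOLLOW by fixpoint:
FOLLOW(S) := {$}
pass 1:
  A→A A a: FOLLOW(A) ⊇ FIRST(A) = {c}; new: +{c}
  A→A A a: FOLLOW(A) ⊇ FIRST(a) = {a}; new: +{a}
  B→B a c: FOLLOW(B) ⊇ FIRST(a) = {a}; new: +{a}
  S→a B: FOLLOW(B) ⊇ FOLLOW(S) ⊇ {$}; new: +{$}
  S→b A: FOLLOW(A) ⊇ FOLLOW(S) ⊇ {$}; new: +{$}
  FOLLOW[S]={$}  FOLLOW[A]={$,a,c}  FOLLOW[B]={$,a}
pass 2: done
  FOLLOW[S]={$}  FOLLOW[A]={$,a,c}  FOLLOW[B]={$,a}

FOLLOW(A) = ["$", "a", "c"]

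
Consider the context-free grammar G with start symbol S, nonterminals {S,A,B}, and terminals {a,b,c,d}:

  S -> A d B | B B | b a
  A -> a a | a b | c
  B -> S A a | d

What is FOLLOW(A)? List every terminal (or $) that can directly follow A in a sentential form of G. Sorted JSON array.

FIRST sets, iterate to fixpoint:
pass 1:
  A via A→a a: +{a}
  A via A→c: +{c}
  B via B→d: +{d}
  S via S→A d B: +{a,c}
  S via S→B B: +{d}
  S via S→b a: +{b}
  S: {a,b,c,d}  A: {a,c}  B: {d}
pass 2:
  B via B→S A a: +{a,b,c}
  S: {a,b,c,d}  A: {a,c}  B: {a,b,c,d}
pass 3: (stable)
  S: {a,b,c,d}  A: {a,c}  B: {a,b,c,d}

Compute FOLLOW by fixpoint:
seed FOLLOW(S) with $
iter 1:
  B→S A a: FOLLOW(S) ⊇ FIRST(A) = {a,c}; new: +{a,c}
  B→S A a: FOLLOW(A) ⊇ FIRST(a) = {a}; new: +{a}
  S→A d B: FOLLOW(A) ⊇ FIRST(d) = {d}; new: +{d}
  S→A d B: FOLLOW(B) ⊇ FOLLOW(S) ⊇ {$,a,c}; new: +{$,a,c}
  S→B B: FOLLOW(B) ⊇ FIRST(B) = {a,b,c,d}; new: +{b,d}
  FOLLOW(S)={$,a,c}  FOLLOW(A)={a,d}  FOLLOW(B)={$,a,b,c,d}
iter 2: (no change)
  FOLLOW(S)={$,a,c}  FOLLOW(A)={a,d}  FOLLOW(B)={$,a,b,c,d}

FOLLOW(A) = ["a", "d"]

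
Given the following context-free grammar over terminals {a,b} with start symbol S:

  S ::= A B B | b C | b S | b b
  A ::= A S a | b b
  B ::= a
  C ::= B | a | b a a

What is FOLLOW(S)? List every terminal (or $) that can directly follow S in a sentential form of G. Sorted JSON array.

FIRST iteration:
[1]
  A via A→b b: +{b}
  B via B→a: +{a}
  C via C→B: +{a}
  C via C→b a a: +{b}
  S via S→A B B: +{b}
  FIRST[S]={b}  FIRST[A]={b}  FIRST[B]={a}  FIRST[C]={a,b}
[2] (no change)
  FIRST[S]={b}  FIRST[A]={b}  FIRST[B]={a}  FIRST[C]={a,b}

FOLLOW sets:
seed FOLLOW(S) with $
iter 1:
  A→A S a: FOLLOW(A) ⊇ FIRST(S) = {b}; new: +{b}
  A→A S a: FOLLOW(S) ⊇ FIRST(a) = {a}; new: +{a}
  S→A B B: FOLLOW(A) ⊇ FIRST(B) = {a}; new: +{a}
  S→A B B: FOLLOW(B) ⊇ FIRST(B) = {a}; new: +{a}
  S→A B B: FOLLOW(B) ⊇ FOLLOW(S) ⊇ {$,a}; new: +{$}
  S→b C: FOLLOW(C) ⊇ FOLLOW(S) ⊇ {$,a}; new: +{$,a}
  FOLLOW(S)={$,a}  FOLLOW(A)={a,b}  FOLLOW(B)={$,a}  FOLLOW(C)={$,a}
iter 2: — fixpoint
  FOLLOW(S)={$,a}  FOLLOW(A)={a,b}  FOLLOW(B)={$,a}  FOLLOW(C)={$,a}

FOLLOW(S) = ["$", "a"]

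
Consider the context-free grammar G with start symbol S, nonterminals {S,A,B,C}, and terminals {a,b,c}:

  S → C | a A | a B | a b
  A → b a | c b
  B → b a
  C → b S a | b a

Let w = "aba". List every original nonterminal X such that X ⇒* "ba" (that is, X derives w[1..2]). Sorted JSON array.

Convert to CNF:
  S -> T0 T1 | T0 X4 | T1 A | T1 B | T1 T0
  A -> T0 T1 | T2 T0
  B -> T0 T1
  C -> T0 T1 | T0 X3
  T0 -> b
  T1 -> a
  T2 -> c
  X3 -> S T1
  X4 -> S T1

CYK fill, restricted to cells inside w[1..2]:
  [1..1]={T0}  "b"  orig:{}
  [2..2]={T1}  "a"  orig:{}
  [1..2]={A,B,C,S}  "ba"

Original NTs in T[1,2] deriving "ba": ["A", "B", "C", "S"]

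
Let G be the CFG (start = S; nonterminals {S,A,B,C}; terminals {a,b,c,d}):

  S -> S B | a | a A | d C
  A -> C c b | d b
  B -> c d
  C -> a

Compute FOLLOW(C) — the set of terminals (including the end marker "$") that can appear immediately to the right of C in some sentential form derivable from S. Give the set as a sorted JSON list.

Compute FIRST by fixpoint:
[1]
  A via A→d b: +{d}
  B via B→c d: +{c}
  C via C→a: +{a}
  S via S→a: +{a}
  S via S→d C: +{d}
  S: {a,d}  A: {d}  B: {c}  C: {a}
[2]
  A via A→C c b: +{a}
  S: {a,d}  A: {a,d}  B: {c}  C: {a}
[3] (stable)
  S: {a,d}  A: {a,d}  B: {c}  C: {a}

FOLLOW sets:
seed FOLLOW(S) with $
round 1:
  A→C c b: FOLLOW(C) ⊇ FIRST(c) = {c}; new: +{c}
  S→S B: FOLLOW(S) ⊇ FIRST(B) = {c}; new: +{c}
  S→S B: FOLLOW(B) ⊇ FOLLOW(S) ⊇ {$,c}; new: +{$,c}
  S→a A: FOLLOW(A) ⊇ FOLLOW(S) ⊇ {$,c}; new: +{$,c}
  S→d C: FOLLOW(C) ⊇ FOLLOW(S) ⊇ {$,c}; new: +{$}
  FOLLOW[S]={$,c}  FOLLOW[A]={$,c}  FOLLOW[B]={$,c}  FOLLOW[C]={$,c}
round 2: done
  FOLLOW[S]={$,c}  FOLLOW[A]={$,c}  FOLLOW[B]={$,c}  FOLLOW[C]={$,c}

FOLLOW(C) = ["$", "c"]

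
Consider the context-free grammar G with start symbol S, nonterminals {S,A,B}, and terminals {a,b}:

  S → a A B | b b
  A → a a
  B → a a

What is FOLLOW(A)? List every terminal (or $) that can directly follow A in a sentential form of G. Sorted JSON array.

FIRST sets, iterate to fixpoint:
round 1:
  A via A→a a: +{a}
  B via B→a a: +{a}
  S via S→a A B: +{a}
  S via S→b b: +{b}
  FIRST(S)={a,b}  FIRST(A)={a}  FIRST(B)={a}
round 2: (no change)
  FIRST(S)={a,b}  FIRST(A)={a}  FIRST(B)={a}

Compute FOLLOW by fixpoint:
initialize: $ ∈ FOLLOW(S)
round 1:
  S→a A B: FOLLOW(A) ⊇ FIRST(B) = {a}; new: +{a}
  S→a A B: FOLLOW(B) ⊇ FOLLOW(S) ⊇ {$}; new: +{$}
  FOLLOW(S)={$}  FOLLOW(A)={a}  FOLLOW(B)={$}
round 2: (no change)
  FOLLOW(S)={$}  FOLLOW(A)={a}  FOLLOW(B)={$}

FOLLOW(A) = ["a"]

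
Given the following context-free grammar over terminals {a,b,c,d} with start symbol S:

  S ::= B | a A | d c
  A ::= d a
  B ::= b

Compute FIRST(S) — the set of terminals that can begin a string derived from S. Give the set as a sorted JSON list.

FIRST iteration:
pass 1:
  A via A→d a: +{d}
  B via B→b: +{b}
  S via S→B: +{b}
  S via S→a A: +{a}
  S via S→d c: +{d}
  S: {a,b,d}  A: {d}  B: {b}
pass 2: done
  S: {a,b,d}  A: {d}  B: {b}

FIRST(S) = ["a", "b", "d"]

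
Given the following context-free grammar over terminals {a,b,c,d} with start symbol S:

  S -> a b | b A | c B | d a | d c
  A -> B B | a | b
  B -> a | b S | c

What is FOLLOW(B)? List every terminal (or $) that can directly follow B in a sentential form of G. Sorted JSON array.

FIRST iteration:
pass 1:
  A via A→a: +{a}
  A via A→b: +{b}
  B via B→a: +{a}
  B via B→b S: +{b}
  B via B→c: +{c}
  S via S→a b: +{a}
  S via S→b A: +{b}
  S via S→c B: +{c}
  S via S→d a: +{d}
  FIRST[S]={a,b,c,d}  FIRST[A]={a,b}  FIRST[B]={a,b,c}
pass 2:
  A via A→B B: +{c}
  FIRST[S]={a,b,c,d}  FIRST[A]={a,b,c}  FIRST[B]={a,b,c}
pass 3: — fixpoint
  FIRST[S]={a,b,c,d}  FIRST[A]={a,b,c}  FIRST[B]={a,b,c}

Compute FOLLOW by fixpoint:
seed FOLLOW(S) with $
[1]
  A→B B: FOLLOW(B) ⊇ FIRST(B) = {a,b,c}; new: +{a,b,c}
  B→b S: FOLLOW(S) ⊇ FOLLOW(B) ⊇ {a,b,c}; new: +{a,b,c}
  S→b A: FOLLOW(A) ⊇ FOLLOW(S) ⊇ {$,a,b,c}; new: +{$,a,b,c}
  S→c B: FOLLOW(B) ⊇ FOLLOW(S) ⊇ {$,a,b,c}; new: +{$}
  FOLLOW[S]={$,a,b,c}  FOLLOW[A]={$,a,b,c}  FOLLOW[B]={$,a,b,c}
[2] (no change)
  FOLLOW[S]={$,a,b,c}  FOLLOW[A]={$,a,b,c}  FOLLOW[B]={$,a,b,c}

FOLLOW(B) = ["$", "a", "b", "c"]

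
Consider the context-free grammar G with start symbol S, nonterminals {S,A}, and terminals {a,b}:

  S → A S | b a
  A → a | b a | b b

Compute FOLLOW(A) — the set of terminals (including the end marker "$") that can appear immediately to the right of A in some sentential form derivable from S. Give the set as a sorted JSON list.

FIRST iteration:
iter 1:
  A via A→a: +{a}
  A via A→b a: +{b}
  S via S→A S: +{a,b}
  S: {a,b}  A: {a,b}
iter 2: — fixpoint
  S: {a,b}  A: {a,b}

FOLLOW iteration:
initialize: $ ∈ FOLLOW(S)
[1]
  S→A S: FOLLOW(A) ⊇ FIRST(S) = {a,b}; new: +{a,b}
  S: {$}  A: {a,b}
[2] — fixpoint
  S: {$}  A: {a,b}

FOLLOW(A) = ["a", "b"]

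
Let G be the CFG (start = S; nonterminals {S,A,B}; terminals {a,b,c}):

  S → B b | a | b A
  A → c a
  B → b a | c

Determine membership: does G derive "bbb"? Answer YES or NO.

CNF form of G:
  S -> B T2 | T2 A | a
  A -> T0 T1
  B -> T2 T1 | c
  T0 -> c
  T1 -> a
  T2 -> b

CYK table (by increasing span):
  T[0,0] 'b' = {T2}  orig:{}
  T[1,1] 'b' = {T2}  orig:{}
  T[2,2] 'b' = {T2}  orig:{}
  T[0,1] 'bb' = ∅
  T[1,2] 'bb' = ∅
  T[0,2] 'bbb' = ∅

S ∉ T[0,2] ⇒ NO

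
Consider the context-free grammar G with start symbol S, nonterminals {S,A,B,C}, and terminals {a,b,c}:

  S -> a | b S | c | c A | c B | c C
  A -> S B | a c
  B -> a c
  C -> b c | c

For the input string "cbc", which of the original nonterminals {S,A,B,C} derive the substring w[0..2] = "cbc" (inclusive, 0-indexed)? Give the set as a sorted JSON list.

CNF form of G:
  S -> T1 A | T1 B | T1 C | T2 S | a | c
  A -> S B | T0 T1
  B -> T0 T1
  C -> T2 T1 | c
  T0 -> a
  T1 -> c
  T2 -> b

CYK fill, restricted to cells inside w[0..2]:
  [0..0]={C,S,T1}  "c"  orig:{C,S}
  [1..1]={T2}  "b"  orig:{}
  [2..2]={C,S,T1}  "c"  orig:{C,S}
  [0..1]=∅  "cb"
  [1..2]={C,S}  "bc"
  [0..2]={S}  "cbc"

Original NTs in T[0,2] deriving "cbc": ["S"]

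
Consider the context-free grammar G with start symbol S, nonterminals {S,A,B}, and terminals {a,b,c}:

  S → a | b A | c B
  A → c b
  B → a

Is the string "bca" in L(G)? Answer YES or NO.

Convert to CNF:
  S -> T0 B | T1 A | a
  A -> T0 T1
  B -> a
  T0 -> c
  T1 -> b

CYK fill:
  cell(0,0) b: {T1}  orig:{}
  cell(1,1) c: {T0}  orig:{}
  cell(2,2) a: {B,S}
  cell(0,1) bc: ∅
  cell(1,2) ca: {S}
  cell(0,2) bca: ∅

S ∉ T[0,2] ⇒ NO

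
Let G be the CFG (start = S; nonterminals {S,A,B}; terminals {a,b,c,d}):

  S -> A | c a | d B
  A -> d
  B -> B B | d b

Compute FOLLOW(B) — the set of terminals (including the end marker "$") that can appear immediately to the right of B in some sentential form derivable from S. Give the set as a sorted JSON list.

FIRST iteration:
round 1:
  A via A→d: +{d}
  B via B→d b: +{d}
  S via S→A: +{d}
  S via S→c a: +{c}
  S: {c,d}  A: {d}  B: {d}
round 2: — fixpoint
  S: {c,d}  A: {d}  B: {d}

Compute FOLLOW by fixpoint:
seed FOLLOW(S) with $
iter 1:
  B→B B: FOLLOW(B) ⊇ FIRST(B) = {d}; new: +{d}
  S→A: FOLLOW(A) ⊇ FOLLOW(S) ⊇ {$}; new: +{$}
  S→d B: FOLLOW(B) ⊇ FOLLOW(S) ⊇ {$}; new: +{$}
  FOLLOW[S]={$}  FOLLOW[A]={$}  FOLLOW[B]={$,d}
iter 2: — fixpoint
  FOLLOW[S]={$}  FOLLOW[A]={$}  FOLLOW[B]={$,d}

FOLLOW(B) = ["$", "d"]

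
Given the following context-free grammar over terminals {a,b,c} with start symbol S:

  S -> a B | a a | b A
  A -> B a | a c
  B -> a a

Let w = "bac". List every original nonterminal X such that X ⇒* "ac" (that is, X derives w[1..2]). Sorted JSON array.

CNF form of G:
  S -> T0 B | T0 T0 | T2 A
  A -> B T0 | T0 T1
  B -> T0 T0
  T0 -> a
  T1 -> c
  T2 -> b

CYK fill — only the sub-triangle for w[1..2]:
  cell(1,1) a: {T0}  orig:{}
  cell(2,2) c: {T1}  orig:{}
  cell(1,2) ac: {A}

Original NTs in T[1,2] deriving "ac": ["A"]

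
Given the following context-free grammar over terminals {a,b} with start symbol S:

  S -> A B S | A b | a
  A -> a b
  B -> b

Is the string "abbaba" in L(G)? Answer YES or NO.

CNF form of G:
  S -> A T1 | A X2 | a
  A -> T0 T1
  B -> b
  T0 -> a
  T1 -> b
  X2 -> B S

CYK fill:
  [0..0]={S,T0}  "a"  orig:{S}
  [1..1]={B,T1}  "b"  orig:{B}
  [2..2]={B,T1}  "b"  orig:{B}
  [3..3]={S,T0}  "a"  orig:{S}
  [4..4]={B,T1}  "b"  orig:{B}
  [5..5]={S,T0}  "a"  orig:{S}
  [0..1]={A}  "ab"
  [1..2]=∅  "bb"
  [2..3]={X2}  "ba"  orig:{}
  [3..4]={A}  "ab"
  [4..5]={X2}  "ba"  orig:{}
  [0..2]={S}  "abb"
  [1..3]=∅  "bba"
  [2..4]=∅  "bab"
  [3..5]=∅  "aba"
  [0..3]={S}  "abba"
  [1..4]=∅  "bbab"
  [2..5]=∅  "baba"
  [0..4]=∅  "abbab"
  [1..5]=∅  "bbaba"
  [0..5]=∅  "abbaba"

S ∉ T[0,5] ⇒ NO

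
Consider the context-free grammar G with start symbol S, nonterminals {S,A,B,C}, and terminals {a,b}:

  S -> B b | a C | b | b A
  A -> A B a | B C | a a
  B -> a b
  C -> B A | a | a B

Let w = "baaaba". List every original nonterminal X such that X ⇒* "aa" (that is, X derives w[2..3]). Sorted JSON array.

CNF form of G:
  S -> B T1 | T0 C | T1 A | b
  A -> A X2 | B C | T0 T0
  B -> T0 T1
  C -> B A | T0 B | a
  T0 -> a
  T1 -> b
  X2 -> B T0

Fill CYK table bottom-up (cells [i..j] with 2 ≤ i ≤ j ≤ 3 only):
  T[2,2] 'a' = {C,T0}  orig:{C}
  T[3,3] 'a' = {C,T0}  orig:{C}
  T[2,3] 'aa' = {A,S}

Original NTs in T[2,3] deriving "aa": ["A", "S"]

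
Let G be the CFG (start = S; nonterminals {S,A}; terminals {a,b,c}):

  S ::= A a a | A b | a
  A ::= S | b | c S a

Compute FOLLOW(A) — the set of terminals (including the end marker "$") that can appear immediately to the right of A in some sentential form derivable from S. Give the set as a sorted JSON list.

Compute FIRST by fixpoint:
[1]
  A via A→b: +{b}
  A via A→c S a: +{c}
  S via S→A a a: +{b,c}
  S via S→a: +{a}
  FIRST(S)={a,b,c}  FIRST(A)={b,c}
[2]
  A via A→S: +{a}
  FIRST(S)={a,b,c}  FIRST(A)={a,b,c}
[3] (stable)
  FIRST(S)={a,b,c}  FIRST(A)={a,b,c}

FOLLOW sets:
initialize: $ ∈ FOLLOW(S)
round 1:
  A→c S a: FOLLOW(S) ⊇ FIRST(a) = {a}; new: +{a}
  S→A a a: FOLLOW(A) ⊇ FIRST(a) = {a}; new: +{a}
  S→A b: FOLLOW(A) ⊇ FIRST(b) = {b}; new: +{b}
  FOLLOW(S)={$,a}  FOLLOW(A)={a,b}
round 2:
  A→S: FOLLOW(S) ⊇ FOLLOW(A) ⊇ {a,b}; new: +{b}
  FOLLOW(S)={$,a,b}  FOLLOW(A)={a,b}
round 3: — fixpoint
  FOLLOW(S)={$,a,b}  FOLLOW(A)={a,b}

FOLLOW(A) = ["a", "b"]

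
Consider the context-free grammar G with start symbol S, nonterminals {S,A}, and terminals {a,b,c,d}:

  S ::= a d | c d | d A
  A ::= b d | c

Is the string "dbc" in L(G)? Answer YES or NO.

CNF form of G:
  S -> T1 A | T2 T1 | T3 T1
  A -> T0 T1 | c
  T0 -> b
  T1 -> d
  T2 -> a
  T3 -> c

CYK fill:
  T[0,0] 'd' = {T1}  orig:{}
  T[1,1] 'b' = {T0}  orig:{}
  T[2,2] 'c' = {A,T3}  orig:{A}
  T[0,1] 'db' = ∅
  T[1,2] 'bc' = ∅
  T[0,2] 'dbc' = ∅

S ∉ T[0,2] ⇒ NO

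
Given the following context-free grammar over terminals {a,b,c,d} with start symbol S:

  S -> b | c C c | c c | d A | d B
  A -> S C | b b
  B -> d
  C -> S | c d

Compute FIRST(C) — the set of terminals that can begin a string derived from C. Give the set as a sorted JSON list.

FIRST iteration:
iter 1:
  A via A→b b: +{b}
  B via B→d: +{d}
  C via C→c d: +{c}
  S via S→b: +{b}
  S via S→c C c: +{c}
  S via S→d A: +{d}
  FIRST[S]={b,c,d}  FIRST[A]={b}  FIRST[B]={d}  FIRST[C]={c}
iter 2:
  A via A→S C: +{c,d}
  C via C→S: +{b,d}
  FIRST[S]={b,c,d}  FIRST[A]={b,c,d}  FIRST[B]={d}  FIRST[C]={b,c,d}
iter 3: done
  FIRST[S]={b,c,d}  FIRST[A]={b,c,d}  FIRST[B]={d}  FIRST[C]={b,c,d}

FIRST(C) = ["b", "c", "d"]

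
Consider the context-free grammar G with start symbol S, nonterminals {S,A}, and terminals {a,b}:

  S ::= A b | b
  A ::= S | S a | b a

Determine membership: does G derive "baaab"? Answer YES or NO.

CNF form of G:
  S -> A T0 | b
  A -> A T0 | S T1 | T0 T1 | b
  T0 -> b
  T1 -> a

CYK fill:
  [0..0]={A,S,T0}  "b"  orig:{A,S}
  [1..1]={T1}  "a"  orig:{}
  [2..2]={T1}  "a"  orig:{}
  [3..3]={T1}  "a"  orig:{}
  [4..4]={A,S,T0}  "b"  orig:{A,S}
  [0..1]={A}  "ba"
  [1..2]=∅  "aa"
  [2..3]=∅  "aa"
  [3..4]=∅  "ab"
  [0..2]=∅  "baa"
  [1..3]=∅  "aaa"
  [2..4]=∅  "aab"
  [0..3]=∅  "baaa"
  [1..4]=∅  "aaab"
  [0..4]=∅  "baaab"

S ∉ T[0,4] ⇒ NO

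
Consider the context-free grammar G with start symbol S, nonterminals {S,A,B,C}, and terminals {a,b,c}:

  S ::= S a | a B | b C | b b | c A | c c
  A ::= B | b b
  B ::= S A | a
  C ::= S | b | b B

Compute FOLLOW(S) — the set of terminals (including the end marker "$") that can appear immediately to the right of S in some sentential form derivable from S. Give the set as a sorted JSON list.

FIRST sets, iterate to fixpoint:
pass 1:
  A via A→b b: +{b}
  B via B→a: +{a}
  C via C→b: +{b}
  S via S→a B: +{a}
  S via S→b C: +{b}
  S via S→c A: +{c}
  FIRST(S)={a,b,c}  FIRST(A)={b}  FIRST(B)={a}  FIRST(C)={b}
pass 2:
  A via A→B: +{a}
  B via B→S A: +{b,c}
  C via C→S: +{a,c}
  FIRST(S)={a,b,c}  FIRST(A)={a,b}  FIRST(B)={a,b,c}  FIRST(C)={a,b,c}
pass 3:
  A via A→B: +{c}
  FIRST(S)={a,b,c}  FIRST(A)={a,b,c}  FIRST(B)={a,b,c}  FIRST(C)={a,b,c}
pass 4: (no change)
  FIRST(S)={a,b,c}  FIRST(A)={a,b,c}  FIRST(B)={a,b,c}  FIRST(C)={a,b,c}

Compute FOLLOW by fixpoint:
seed FOLLOW(S) with $
pass 1:
  B→S A: FOLLOW(S) ⊇ FIRST(A) = {a,b,c}; new: +{a,b,c}
  S→a B: FOLLOW(B) ⊇ FOLLOW(S) ⊇ {$,a,b,c}; new: +{$,a,b,c}
  S→b C: FOLLOW(C) ⊇ FOLLOW(S) ⊇ {$,a,b,c}; new: +{$,a,b,c}
  S→c A: FOLLOW(A) ⊇ FOLLOW(S) ⊇ {$,a,b,c}; new: +{$,a,b,c}
  S: {$,a,b,c}  A: {$,a,b,c}  B: {$,a,b,c}  C: {$,a,b,c}
pass 2: done
  S: {$,a,b,c}  A: {$,a,b,c}  B: {$,a,b,c}  C: {$,a,b,c}

FOLLOW(S) = ["$", "a", "b", "c"]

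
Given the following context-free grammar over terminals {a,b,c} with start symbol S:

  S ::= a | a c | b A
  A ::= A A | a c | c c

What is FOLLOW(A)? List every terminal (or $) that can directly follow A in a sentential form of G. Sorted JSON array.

FIRST iteration:
iter 1:
  A via A→a c: +{a}
  A via A→c c: +{c}
  S via S→a: +{a}
  S via S→b A: +{b}
  FIRST[S]={a,b}  FIRST[A]={a,c}
iter 2: done
  FIRST[S]={a,b}  FIRST[A]={a,c}

FOLLOW sets:
FOLLOW(S) := {$}
pass 1:
  A→A A: FOLLOW(A) ⊇ FIRST(A) = {a,c}; new: +{a,c}
  S→b A: FOLLOW(A) ⊇ FOLLOW(S) ⊇ {$}; new: +{$}
  FOLLOW[S]={$}  FOLLOW[A]={$,a,c}
pass 2: done
  FOLLOW[S]={$}  FOLLOW[A]={$,a,c}

FOLLOW(A) = ["$", "a", "c"]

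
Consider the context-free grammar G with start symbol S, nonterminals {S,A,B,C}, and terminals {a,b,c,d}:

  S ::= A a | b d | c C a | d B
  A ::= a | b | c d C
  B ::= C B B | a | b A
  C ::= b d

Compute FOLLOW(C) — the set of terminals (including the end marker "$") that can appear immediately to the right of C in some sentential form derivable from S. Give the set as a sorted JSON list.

Compute FIRST by fixpoint:
iter 1:
  A via A→a: +{a}
  A via A→b: +{b}
  A via A→c d C: +{c}
  B via B→a: +{a}
  B via B→b A: +{b}
  C via C→b d: +{b}
  S via S→A a: +{a,b,c}
  S via S→d B: +{d}
  S: {a,b,c,d}  A: {a,b,c}  B: {a,b}  C: {b}
iter 2: (no change)
  S: {a,b,c,d}  A: {a,b,c}  B: {a,b}  C: {b}

FOLLOW sets:
seed FOLLOW(S) with $
iter 1:
  B→C B B: FOLLOW(C) ⊇ FIRST(B) = {a,b}; new: +{a,b}
  B→C B B: FOLLOW(B) ⊇ FIRST(B) = {a,b}; new: +{a,b}
  B→b A: FOLLOW(A) ⊇ FOLLOW(B) ⊇ {a,b}; new: +{a,b}
  S→d B: FOLLOW(B) ⊇ FOLLOW(S) ⊇ {$}; new: +{$}
  FOLLOW(S)={$}  FOLLOW(A)={a,b}  FOLLOW(B)={$,a,b}  FOLLOW(C)={a,b}
iter 2:
  B→b A: FOLLOW(A) ⊇ FOLLOW(B) ⊇ {$,a,b}; new: +{$}
  FOLLOW(S)={$}  FOLLOW(A)={$,a,b}  FOLLOW(B)={$,a,b}  FOLLOW(C)={a,b}
iter 3:
  A→c d C: FOLLOW(C) ⊇ FOLLOW(A) ⊇ {$,a,b}; new: +{$}
  FOLLOW(S)={$}  FOLLOW(A)={$,a,b}  FOLLOW(B)={$,a,b}  FOLLOW(C)={$,a,b}
iter 4: done
  FOLLOW(S)={$}  FOLLOW(A)={$,a,b}  FOLLOW(B)={$,a,b}  FOLLOW(C)={$,a,b}

FOLLOW(C) = ["$", "a", "b"]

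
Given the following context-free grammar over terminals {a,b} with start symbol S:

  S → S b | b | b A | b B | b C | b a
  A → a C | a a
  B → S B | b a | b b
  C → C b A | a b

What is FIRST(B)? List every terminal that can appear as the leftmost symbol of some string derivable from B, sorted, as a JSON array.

FIRST sets, iterate to fixpoint:
pass 1:
  A via A→a C: +{a}
  B via B→b a: +{b}
  C via C→a b: +{a}
  S via S→b: +{b}
  FIRST(S)={b}  FIRST(A)={a}  FIRST(B)={b}  FIRST(C)={a}
pass 2: (stable)
  FIRST(S)={b}  FIRST(A)={a}  FIRST(B)={b}  FIRST(C)={a}

FIRST(B) = ["b"]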